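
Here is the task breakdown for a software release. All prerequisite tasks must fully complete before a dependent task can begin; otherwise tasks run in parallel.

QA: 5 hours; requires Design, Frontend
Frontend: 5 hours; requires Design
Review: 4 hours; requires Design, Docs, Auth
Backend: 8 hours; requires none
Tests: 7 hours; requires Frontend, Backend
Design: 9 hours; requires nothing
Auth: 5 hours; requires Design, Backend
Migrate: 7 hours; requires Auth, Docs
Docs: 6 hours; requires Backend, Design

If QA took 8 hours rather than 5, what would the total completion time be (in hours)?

22

The binding path is Design→Docs→Migrate = 9+6+7 = 22; finish at 22 hours.
QA has 3 hours of float (longest path through it is 19).
The binding chain switches to Design→Frontend→QA = 9+5+8 = 22; finish 22 hours.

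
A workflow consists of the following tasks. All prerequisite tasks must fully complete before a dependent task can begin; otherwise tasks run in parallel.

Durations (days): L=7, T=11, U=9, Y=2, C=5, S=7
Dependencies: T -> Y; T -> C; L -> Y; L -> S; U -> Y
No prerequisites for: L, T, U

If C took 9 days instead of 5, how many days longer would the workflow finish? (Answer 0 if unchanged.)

4

Baseline: T→C = 11+5 = 16 → 16 days.
C is on the critical path; changing it to 9 makes that path 20 days.
No other chain overtakes it, so the finish is 20 days.
Change in finish: 20 − 16 = +4 days.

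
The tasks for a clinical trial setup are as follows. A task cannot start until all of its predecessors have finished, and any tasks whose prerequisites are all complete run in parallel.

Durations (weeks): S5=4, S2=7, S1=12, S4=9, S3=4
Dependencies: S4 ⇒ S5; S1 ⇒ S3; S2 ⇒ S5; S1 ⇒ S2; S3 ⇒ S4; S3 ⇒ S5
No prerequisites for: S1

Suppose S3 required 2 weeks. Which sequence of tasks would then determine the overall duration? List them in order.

S1, S3, S4, S5

Critical path before the change: S1→S3→S4→S5 = 12+4+9+4 = 29 giving 29 weeks.
S3 lies on that path, so at 2 weeks the path becomes 27 weeks.
The critical path is still S1→S3→S4→S5; finish is now 27 weeks.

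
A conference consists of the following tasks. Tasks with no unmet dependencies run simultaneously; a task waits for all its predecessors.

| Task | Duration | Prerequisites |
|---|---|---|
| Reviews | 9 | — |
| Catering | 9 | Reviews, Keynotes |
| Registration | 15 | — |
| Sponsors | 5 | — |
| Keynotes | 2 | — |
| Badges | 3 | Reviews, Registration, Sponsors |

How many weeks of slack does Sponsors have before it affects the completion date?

10

Critical path: Reviews→Catering = 9+9 = 18, so the finish is 18 weeks.
Longest path through Sponsors: 8 weeks (earliest finish 5, latest finish 15).
Float = 18 − 8 = 10.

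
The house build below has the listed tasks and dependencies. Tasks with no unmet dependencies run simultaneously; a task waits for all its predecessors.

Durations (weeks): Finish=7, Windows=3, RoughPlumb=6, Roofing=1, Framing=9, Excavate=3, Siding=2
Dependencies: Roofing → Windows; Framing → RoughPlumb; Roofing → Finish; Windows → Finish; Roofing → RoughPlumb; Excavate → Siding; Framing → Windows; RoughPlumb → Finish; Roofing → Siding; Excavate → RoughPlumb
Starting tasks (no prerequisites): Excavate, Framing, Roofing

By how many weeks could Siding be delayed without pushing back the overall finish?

17

Framing→RoughPlumb→Finish = 9+6+7 = 22 sets the makespan at 22 weeks.
The longest chain containing Siding totals 5 weeks.
Float = 22 − 5 = 17.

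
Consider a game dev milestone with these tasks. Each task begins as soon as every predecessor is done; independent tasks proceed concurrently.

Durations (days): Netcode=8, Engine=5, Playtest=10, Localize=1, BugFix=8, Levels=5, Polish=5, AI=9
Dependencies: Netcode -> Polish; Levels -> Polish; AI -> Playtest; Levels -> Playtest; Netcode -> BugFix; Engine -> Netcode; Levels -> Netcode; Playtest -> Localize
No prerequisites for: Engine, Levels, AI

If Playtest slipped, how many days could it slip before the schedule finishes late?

Engine→Netcode→BugFix = 5+8+8 = 21 sets the makespan at 21 days.
The longest chain containing Playtest totals 20 days.
So Playtest can slip 20 − 19 = 1 day.

1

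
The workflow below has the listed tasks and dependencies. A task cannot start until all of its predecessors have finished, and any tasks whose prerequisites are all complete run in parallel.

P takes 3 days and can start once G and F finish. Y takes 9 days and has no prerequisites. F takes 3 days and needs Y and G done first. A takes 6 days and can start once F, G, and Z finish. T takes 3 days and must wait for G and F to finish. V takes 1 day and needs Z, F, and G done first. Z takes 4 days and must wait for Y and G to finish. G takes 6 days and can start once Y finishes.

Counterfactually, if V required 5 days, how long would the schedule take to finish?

25

Critical path before the change: Y→G→Z→A = 9+6+4+6 = 25 giving 25 days.
The longest path through V is only 20 days, so V has float 5.
The critical path is still Y→G→Z→A; finish is now 25 days.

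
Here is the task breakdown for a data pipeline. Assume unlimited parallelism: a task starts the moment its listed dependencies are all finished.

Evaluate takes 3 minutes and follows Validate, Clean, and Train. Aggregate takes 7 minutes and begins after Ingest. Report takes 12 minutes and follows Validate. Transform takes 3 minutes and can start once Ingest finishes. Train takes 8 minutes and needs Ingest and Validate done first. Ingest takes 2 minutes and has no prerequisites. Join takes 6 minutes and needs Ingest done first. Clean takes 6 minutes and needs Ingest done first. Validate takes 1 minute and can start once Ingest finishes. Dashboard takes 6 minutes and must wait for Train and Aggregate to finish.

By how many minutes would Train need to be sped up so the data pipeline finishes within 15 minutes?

Current finish: 17 minutes; target: 15.
Train is on every critical path, so each minute cut from Train cuts the finish by one (this holds down to a finish of 15).
Need 17 − 15 = 2 minutes off Train → Train becomes 6 minutes, finish becomes 15.

2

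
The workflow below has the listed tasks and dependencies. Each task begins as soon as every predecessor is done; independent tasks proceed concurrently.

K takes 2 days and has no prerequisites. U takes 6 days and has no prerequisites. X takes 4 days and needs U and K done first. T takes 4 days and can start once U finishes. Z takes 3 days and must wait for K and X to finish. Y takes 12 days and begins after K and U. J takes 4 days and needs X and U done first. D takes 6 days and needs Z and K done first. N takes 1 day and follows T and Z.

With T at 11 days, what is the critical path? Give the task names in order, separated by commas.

Actual critical path: U→X→Z→D = 6+4+3+6 = 19 ⇒ 19 days.
The longest path through T is only 11 days, so T has float 8.
That remains the longest chain; total 19 days.

U, X, Z, D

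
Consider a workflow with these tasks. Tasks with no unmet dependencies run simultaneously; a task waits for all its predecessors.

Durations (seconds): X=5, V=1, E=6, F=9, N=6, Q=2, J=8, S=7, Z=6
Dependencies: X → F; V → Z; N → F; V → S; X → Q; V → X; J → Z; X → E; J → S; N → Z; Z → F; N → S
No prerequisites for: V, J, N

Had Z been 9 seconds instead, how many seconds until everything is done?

26

Baseline: J→Z→F = 8+6+9 = 23 → 23 seconds.
Z is on the critical path; changing it to 9 makes that path 26 seconds.
That remains the longest chain; total 26 seconds.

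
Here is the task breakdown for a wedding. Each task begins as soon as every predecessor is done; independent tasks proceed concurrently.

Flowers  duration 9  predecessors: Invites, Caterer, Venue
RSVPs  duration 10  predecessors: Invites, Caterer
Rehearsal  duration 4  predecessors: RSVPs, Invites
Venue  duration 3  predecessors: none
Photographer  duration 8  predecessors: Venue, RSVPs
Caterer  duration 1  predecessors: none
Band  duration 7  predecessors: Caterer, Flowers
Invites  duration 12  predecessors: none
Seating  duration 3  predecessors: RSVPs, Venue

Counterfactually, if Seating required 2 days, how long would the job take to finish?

As given, the longest chain is Invites→RSVPs→Photographer = 12+10+8 = 30, so the finish is 30 days.
Seating is off the critical path — its longest chain is 25 days, giving 5 of slack.
The critical path is still Invites→RSVPs→Photographer; finish is now 30 days.

30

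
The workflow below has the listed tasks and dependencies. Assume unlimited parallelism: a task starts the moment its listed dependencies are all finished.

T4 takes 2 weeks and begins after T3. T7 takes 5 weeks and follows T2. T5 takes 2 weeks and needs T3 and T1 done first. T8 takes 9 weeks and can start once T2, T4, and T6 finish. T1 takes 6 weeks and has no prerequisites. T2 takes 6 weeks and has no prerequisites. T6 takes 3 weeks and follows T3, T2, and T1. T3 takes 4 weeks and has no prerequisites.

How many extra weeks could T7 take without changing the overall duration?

Critical path: T1→T6→T8 = 6+3+9 = 18, so the finish is 18 weeks.
T7 finishes as early as 11 and must finish by 18.
So T7 can slip 18 − 11 = 7 weeks.

7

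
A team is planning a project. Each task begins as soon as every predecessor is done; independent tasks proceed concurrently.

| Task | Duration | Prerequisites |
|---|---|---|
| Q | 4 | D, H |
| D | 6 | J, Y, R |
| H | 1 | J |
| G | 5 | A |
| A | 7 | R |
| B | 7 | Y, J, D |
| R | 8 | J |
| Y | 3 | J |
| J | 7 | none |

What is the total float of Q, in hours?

The longest chain is J→R→D→B = 7+8+6+7 = 28; overall finish 28 hours.
Longest path through Q: 25 hours (earliest finish 25, latest finish 28).
So Q can slip 28 − 25 = 3 hours.

3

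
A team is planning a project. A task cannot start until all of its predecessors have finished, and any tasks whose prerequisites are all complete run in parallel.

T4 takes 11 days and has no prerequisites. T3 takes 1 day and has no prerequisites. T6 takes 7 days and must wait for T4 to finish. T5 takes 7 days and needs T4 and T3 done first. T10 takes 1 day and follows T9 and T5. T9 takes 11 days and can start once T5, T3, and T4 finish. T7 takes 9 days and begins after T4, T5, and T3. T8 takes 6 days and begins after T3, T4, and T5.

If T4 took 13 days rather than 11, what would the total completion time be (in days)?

As given, the longest chain is T4→T5→T9→T10 = 11+7+11+1 = 30, so the finish is 30 days.
Since T4 is critical, the +2 change carries straight to that chain (now 32 days).
No other chain overtakes it, so the finish is 32 days.

32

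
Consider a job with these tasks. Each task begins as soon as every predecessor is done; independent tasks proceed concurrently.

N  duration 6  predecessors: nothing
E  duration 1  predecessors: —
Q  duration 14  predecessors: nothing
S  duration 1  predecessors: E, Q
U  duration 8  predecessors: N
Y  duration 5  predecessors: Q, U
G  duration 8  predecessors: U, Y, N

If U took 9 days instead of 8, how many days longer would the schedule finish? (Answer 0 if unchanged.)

1

As given, the longest chain is N→U→Y→G = 6+8+5+8 = 27, so the finish is 27 days.
U lies on that path, so at 9 days the path becomes 28 days.
The critical path is still N→U→Y→G; finish is now 28 days.
Change in finish: 28 − 27 = +1 days.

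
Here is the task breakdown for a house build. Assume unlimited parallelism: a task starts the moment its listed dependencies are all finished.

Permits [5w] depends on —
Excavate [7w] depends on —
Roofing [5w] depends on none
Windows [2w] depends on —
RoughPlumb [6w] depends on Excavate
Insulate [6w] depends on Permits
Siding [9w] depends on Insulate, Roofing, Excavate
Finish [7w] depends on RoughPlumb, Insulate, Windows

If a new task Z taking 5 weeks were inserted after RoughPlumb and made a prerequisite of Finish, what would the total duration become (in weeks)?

Originally the job takes 20 weeks.
With Z inserted, Finish now waits for max(RoughPlumb, Insulate, Windows, Z).
New critical path: Excavate→RoughPlumb→Z→Finish = 7+6+5+7 = 25 ⇒ 25 weeks.

25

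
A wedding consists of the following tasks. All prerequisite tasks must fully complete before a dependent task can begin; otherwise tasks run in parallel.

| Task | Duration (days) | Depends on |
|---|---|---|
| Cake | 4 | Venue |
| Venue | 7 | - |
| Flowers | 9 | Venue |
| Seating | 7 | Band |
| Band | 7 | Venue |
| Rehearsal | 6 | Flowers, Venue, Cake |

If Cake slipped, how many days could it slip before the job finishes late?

Venue→Flowers→Rehearsal = 7+9+6 = 22 sets the makespan at 22 days.
Longest path through Cake: 17 days (earliest finish 11, latest finish 16).
Float = 22 − 17 = 5.

5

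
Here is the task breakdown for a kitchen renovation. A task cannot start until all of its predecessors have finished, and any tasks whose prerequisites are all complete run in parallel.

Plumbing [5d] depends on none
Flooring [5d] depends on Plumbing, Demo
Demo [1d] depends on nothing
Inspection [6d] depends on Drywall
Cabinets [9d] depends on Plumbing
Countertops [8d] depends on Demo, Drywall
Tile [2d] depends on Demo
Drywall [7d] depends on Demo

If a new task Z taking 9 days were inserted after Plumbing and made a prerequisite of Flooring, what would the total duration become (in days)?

19

Originally the job takes 16 days.
With Z inserted, Flooring now waits for max(Plumbing, Demo, Z).
New critical path: Plumbing→Z→Flooring = 5+9+5 = 19 ⇒ 19 days.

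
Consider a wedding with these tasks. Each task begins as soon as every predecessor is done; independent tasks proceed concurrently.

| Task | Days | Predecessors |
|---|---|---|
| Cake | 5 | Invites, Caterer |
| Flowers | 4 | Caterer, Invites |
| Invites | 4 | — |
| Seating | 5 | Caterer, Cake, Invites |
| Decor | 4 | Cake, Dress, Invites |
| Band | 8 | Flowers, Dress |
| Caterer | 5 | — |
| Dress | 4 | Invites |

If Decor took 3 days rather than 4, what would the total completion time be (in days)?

17

Critical path before the change: Caterer→Flowers→Band = 5+4+8 = 17 giving 17 days.
Decor has 3 days of float (longest path through it is 14).
The critical path is still Caterer→Flowers→Band; finish is now 17 days.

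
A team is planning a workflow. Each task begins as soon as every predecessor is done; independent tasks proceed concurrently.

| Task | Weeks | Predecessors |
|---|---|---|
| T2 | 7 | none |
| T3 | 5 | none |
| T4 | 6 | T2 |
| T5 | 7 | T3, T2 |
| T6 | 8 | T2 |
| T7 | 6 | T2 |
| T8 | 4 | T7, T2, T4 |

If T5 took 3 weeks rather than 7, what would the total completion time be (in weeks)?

Actual critical path: T2→T4→T8 = 7+6+4 = 17 ⇒ 17 weeks.
The longest path through T5 is only 14 weeks, so T5 has float 3.
That remains the longest chain; total 17 weeks.

17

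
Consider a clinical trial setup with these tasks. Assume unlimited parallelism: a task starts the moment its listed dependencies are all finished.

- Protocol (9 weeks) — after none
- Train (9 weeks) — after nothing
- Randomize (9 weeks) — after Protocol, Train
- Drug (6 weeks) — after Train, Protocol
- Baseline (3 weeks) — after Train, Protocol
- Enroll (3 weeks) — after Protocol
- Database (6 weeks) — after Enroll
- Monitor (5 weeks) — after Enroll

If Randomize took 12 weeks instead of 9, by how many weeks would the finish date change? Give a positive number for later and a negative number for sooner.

3

As given, the longest chain is Protocol→Randomize = 9+9 = 18, so the finish is 18 weeks.
Since Randomize is critical, the +3 change carries straight to that chain (now 21 weeks).
No other chain overtakes it, so the finish is 21 weeks.
Change in finish: 21 − 18 = +3 weeks.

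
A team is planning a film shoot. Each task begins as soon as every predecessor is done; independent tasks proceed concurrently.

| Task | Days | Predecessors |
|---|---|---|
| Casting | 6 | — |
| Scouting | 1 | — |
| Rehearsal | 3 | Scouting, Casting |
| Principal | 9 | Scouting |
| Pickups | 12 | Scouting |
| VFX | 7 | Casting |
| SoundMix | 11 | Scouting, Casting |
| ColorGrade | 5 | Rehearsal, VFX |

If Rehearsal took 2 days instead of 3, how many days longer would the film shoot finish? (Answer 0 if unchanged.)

0

The binding path is Casting→VFX→ColorGrade = 6+7+5 = 18; finish at 18 days.
Rehearsal is off the critical path — its longest chain is 14 days, giving 4 of slack.
The critical path is still Casting→VFX→ColorGrade; finish is now 18 days.
Change in finish: 18 − 18 = +0 days.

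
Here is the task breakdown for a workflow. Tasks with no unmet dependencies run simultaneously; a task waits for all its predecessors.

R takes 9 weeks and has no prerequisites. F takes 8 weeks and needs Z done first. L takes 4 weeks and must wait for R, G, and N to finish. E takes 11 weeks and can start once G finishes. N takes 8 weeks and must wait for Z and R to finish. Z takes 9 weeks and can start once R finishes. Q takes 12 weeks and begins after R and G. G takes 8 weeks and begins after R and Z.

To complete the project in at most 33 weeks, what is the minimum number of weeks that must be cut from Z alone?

5

Current finish: 38 weeks; target: 33.
Z is on every critical path, so each week cut from Z cuts the finish by one (this holds down to a finish of 30).
Need 38 − 33 = 5 weeks off Z → Z becomes 4 weeks, finish becomes 33.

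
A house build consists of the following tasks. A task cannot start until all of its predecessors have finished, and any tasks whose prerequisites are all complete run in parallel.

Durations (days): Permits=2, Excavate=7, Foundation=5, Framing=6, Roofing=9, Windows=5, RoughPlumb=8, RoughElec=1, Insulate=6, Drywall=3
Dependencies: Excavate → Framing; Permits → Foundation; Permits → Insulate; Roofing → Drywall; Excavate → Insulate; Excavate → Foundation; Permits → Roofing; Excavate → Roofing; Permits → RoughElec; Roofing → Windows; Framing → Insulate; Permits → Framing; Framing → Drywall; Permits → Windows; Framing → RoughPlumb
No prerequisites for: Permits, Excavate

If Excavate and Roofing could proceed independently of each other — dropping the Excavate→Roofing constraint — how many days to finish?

Original critical path: Excavate→Framing→RoughPlumb = 7+6+8 = 21 ⇒ 21 days.
Without Excavate→Roofing, Roofing's earliest start moves from 7 to 2.
New critical path: Excavate→Framing→RoughPlumb = 7+6+8 = 21 ⇒ 21 days.

21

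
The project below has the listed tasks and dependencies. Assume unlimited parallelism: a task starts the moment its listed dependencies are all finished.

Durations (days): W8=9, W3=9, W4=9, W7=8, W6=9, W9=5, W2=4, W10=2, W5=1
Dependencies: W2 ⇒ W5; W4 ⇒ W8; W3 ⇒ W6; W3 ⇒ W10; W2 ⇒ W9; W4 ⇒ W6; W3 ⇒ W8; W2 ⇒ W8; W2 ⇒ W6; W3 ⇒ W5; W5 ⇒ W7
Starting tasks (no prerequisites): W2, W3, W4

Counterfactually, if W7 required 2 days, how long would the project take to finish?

18

As given, the longest chain is W3→W5→W7 = 9+1+8 = 18, so the finish is 18 days.
Since W7 is critical, the -6 change carries straight to that chain (now 12 days).
New critical path: W3→W6 = 9+9 = 18 ⇒ 18 days.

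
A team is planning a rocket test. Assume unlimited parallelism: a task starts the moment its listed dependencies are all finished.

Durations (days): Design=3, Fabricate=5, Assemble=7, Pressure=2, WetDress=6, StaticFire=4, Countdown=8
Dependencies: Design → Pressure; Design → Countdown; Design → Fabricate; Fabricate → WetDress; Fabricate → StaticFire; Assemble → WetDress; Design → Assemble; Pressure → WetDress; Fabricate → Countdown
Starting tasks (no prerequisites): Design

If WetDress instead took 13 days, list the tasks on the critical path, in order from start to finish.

Baseline: Design→Assemble→WetDress = 3+7+6 = 16 → 16 days.
WetDress lies on that path, so at 13 days the path becomes 23 days.
That remains the longest chain; total 23 days.

Design, Assemble, WetDress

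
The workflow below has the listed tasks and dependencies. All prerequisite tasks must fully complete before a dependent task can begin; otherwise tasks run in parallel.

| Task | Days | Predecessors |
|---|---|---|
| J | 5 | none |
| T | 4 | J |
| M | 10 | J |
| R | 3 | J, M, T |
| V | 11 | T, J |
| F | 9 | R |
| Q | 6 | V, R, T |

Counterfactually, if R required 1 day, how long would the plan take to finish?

Critical path before the change: J→M→R→F = 5+10+3+9 = 27 giving 27 days.
R lies on that path, so at 1 day the path becomes 25 days.
New critical path: J→T→V→Q = 5+4+11+6 = 26 ⇒ 26 days.

26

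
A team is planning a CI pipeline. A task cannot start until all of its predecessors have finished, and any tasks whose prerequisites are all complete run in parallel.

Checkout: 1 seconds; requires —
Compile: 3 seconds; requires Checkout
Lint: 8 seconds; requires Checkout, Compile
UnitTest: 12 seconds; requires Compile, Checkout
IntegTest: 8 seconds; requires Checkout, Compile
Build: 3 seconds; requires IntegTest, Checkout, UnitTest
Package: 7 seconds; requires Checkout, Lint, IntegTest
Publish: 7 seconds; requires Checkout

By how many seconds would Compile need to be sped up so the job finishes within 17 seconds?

2

Current finish: 19 seconds; target: 17.
Compile is on every critical path, so each second cut from Compile cuts the finish by one (this holds down to a finish of 17).
Need 19 − 17 = 2 seconds off Compile → Compile becomes 1 second, finish becomes 17.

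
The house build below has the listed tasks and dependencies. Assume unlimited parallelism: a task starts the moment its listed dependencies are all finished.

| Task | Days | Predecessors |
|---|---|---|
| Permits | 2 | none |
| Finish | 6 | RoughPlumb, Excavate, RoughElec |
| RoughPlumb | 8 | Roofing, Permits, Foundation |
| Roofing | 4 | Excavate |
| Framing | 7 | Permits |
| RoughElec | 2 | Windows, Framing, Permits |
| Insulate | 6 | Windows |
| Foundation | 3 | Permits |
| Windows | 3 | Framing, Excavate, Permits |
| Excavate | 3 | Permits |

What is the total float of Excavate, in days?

Permits→Excavate→Roofing→RoughPlumb→Finish = 2+3+4+8+6 = 23 sets the makespan at 23 days.
The longest chain containing Excavate totals 23 days.
So Excavate can slip 5 − 5 = 0 days.

0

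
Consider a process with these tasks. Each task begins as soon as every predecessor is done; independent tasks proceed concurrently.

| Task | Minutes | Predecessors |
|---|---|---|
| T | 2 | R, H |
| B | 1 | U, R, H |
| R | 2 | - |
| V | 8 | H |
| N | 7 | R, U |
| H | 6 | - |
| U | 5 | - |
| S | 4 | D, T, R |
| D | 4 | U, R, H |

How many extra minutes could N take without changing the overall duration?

The longest chain is H→D→S = 6+4+4 = 14; overall finish 14 minutes.
The longest chain containing N totals 12 minutes.
Float = 14 − 12 = 2.

2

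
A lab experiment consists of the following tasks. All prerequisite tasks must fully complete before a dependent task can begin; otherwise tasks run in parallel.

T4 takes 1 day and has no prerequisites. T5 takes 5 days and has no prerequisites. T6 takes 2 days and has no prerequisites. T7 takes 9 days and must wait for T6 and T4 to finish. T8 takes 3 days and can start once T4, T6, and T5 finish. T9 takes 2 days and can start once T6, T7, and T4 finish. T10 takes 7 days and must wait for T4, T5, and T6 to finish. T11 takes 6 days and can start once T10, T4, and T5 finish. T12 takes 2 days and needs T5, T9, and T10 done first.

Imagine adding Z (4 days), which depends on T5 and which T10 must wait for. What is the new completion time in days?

22

Originally the project takes 18 days.
With Z inserted, T10 now waits for max(T4, T5, T6, Z).
New critical path: T5→Z→T10→T11 = 5+4+7+6 = 22 ⇒ 22 days.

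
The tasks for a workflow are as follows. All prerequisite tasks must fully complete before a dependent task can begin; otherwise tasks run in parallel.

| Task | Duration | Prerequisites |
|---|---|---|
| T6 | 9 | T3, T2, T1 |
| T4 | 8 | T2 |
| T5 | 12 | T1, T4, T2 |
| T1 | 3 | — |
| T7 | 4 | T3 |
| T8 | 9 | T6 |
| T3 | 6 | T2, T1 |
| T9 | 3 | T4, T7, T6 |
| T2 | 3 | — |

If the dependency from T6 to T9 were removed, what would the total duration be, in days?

With the dependency in place, T1→T3→T6→T8 = 3+6+9+9 = 27 sets the finish at 27 days.
Without T6→T9, T9's earliest start moves from 18 to 13.
New critical path: T1→T3→T6→T8 = 3+6+9+9 = 27 ⇒ 27 days.

27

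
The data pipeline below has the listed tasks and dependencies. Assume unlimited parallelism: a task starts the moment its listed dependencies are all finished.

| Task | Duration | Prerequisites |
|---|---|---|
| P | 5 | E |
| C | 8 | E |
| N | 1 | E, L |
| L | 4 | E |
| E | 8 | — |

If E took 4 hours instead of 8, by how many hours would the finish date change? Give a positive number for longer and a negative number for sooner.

-4

Actual critical path: E→C = 8+8 = 16 ⇒ 16 hours.
E is on the critical path; changing it to 4 makes that path 12 hours.
The critical path is still E→C; finish is now 12 hours.
Change in finish: 12 − 16 = -4 hours.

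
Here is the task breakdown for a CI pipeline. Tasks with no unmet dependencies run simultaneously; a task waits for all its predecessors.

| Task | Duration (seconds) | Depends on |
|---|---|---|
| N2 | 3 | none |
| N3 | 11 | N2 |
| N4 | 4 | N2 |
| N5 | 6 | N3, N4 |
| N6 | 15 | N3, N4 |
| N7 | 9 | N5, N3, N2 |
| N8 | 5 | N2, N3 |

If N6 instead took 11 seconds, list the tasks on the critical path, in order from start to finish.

Baseline: N2→N3→N6 = 3+11+15 = 29 → 29 seconds.
N6 lies on that path, so at 11 seconds the path becomes 25 seconds.
The binding chain switches to N2→N3→N5→N7 = 3+11+6+9 = 29; finish 29 seconds.

N2, N3, N5, N7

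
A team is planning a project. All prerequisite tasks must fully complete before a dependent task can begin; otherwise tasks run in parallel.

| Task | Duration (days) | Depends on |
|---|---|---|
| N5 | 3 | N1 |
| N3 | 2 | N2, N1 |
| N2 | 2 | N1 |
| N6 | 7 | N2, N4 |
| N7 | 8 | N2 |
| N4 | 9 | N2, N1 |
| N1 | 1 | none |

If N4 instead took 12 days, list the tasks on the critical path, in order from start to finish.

N1, N2, N4, N6

The binding path is N1→N2→N4→N6 = 1+2+9+7 = 19; finish at 19 days.
N4 lies on that path, so at 12 days the path becomes 22 days.
That remains the longest chain; total 22 days.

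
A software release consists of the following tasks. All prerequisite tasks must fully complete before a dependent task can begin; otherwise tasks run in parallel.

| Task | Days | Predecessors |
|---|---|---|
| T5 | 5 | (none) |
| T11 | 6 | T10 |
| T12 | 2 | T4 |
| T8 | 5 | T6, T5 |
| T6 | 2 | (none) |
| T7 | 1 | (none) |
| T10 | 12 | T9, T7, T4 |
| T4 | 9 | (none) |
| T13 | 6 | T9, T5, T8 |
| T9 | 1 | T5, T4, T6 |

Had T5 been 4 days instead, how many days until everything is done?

28

As given, the longest chain is T4→T9→T10→T11 = 9+1+12+6 = 28, so the finish is 28 days.
T5 has 4 days of float (longest path through it is 24).
The critical path is still T4→T9→T10→T11; finish is now 28 days.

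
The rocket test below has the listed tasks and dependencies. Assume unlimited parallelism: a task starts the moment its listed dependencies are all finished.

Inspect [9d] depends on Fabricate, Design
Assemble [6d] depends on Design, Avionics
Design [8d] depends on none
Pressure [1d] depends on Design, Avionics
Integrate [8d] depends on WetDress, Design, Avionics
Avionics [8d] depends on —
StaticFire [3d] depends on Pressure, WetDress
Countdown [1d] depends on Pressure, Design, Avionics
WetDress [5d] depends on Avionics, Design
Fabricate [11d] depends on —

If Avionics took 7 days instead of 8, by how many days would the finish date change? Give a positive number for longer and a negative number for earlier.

0

Actual critical path: Avionics→WetDress→Integrate = 8+5+8 = 21 ⇒ 21 days.
Avionics lies on that path, so at 7 days the path becomes 20 days.
Now Design→WetDress→Integrate = 8+5+8 = 21 is longest, so the finish becomes 21 days.
Change in finish: 21 − 21 = +0 days.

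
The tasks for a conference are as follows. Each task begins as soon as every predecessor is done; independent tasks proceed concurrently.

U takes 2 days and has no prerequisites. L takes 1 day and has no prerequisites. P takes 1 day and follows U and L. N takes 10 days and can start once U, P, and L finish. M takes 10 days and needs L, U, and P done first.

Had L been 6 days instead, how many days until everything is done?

17

The binding path is U→P→N = 2+1+10 = 13; finish at 13 days.
L has 1 day of float (longest path through it is 12).
Now L→P→N = 6+1+10 = 17 is longest, so the finish becomes 17 days.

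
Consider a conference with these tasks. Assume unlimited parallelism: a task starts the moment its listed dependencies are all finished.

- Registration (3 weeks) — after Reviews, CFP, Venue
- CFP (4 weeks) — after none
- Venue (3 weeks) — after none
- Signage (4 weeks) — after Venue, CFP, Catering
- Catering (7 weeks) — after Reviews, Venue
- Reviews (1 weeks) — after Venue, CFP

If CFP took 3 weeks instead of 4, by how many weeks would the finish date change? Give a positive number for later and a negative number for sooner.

-1

The binding path is CFP→Reviews→Catering→Signage = 4+1+7+4 = 16; finish at 16 weeks.
CFP is on the critical path; changing it to 3 makes that path 15 weeks.
Now Venue→Reviews→Catering→Signage = 3+1+7+4 = 15 is longest, so the finish becomes 15 weeks.
Change in finish: 15 − 16 = -1 weeks.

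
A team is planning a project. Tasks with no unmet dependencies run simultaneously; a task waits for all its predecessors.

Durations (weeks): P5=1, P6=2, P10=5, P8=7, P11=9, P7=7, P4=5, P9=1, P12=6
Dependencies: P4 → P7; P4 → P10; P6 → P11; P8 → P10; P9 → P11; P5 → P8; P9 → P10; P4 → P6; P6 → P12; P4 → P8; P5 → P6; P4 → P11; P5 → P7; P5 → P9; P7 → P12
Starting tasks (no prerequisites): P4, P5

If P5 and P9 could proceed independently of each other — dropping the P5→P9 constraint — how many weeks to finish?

Original critical path: P4→P7→P12 = 5+7+6 = 18 ⇒ 18 weeks.
Without P5→P9, P9's earliest start moves from 1 to 0.
The longest chain is now P4→P7→P12 = 5+7+6 = 18, so the project takes 18 weeks.

18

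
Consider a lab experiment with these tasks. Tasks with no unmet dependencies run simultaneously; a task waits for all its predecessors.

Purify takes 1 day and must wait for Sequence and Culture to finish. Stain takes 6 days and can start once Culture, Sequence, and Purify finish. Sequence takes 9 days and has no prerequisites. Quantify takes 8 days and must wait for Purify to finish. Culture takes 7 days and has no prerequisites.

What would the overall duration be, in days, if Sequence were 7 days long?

Baseline: Sequence→Purify→Quantify = 9+1+8 = 18 → 18 days.
Sequence lies on that path, so at 7 days the path becomes 16 days.
Now Culture→Purify→Quantify = 7+1+8 = 16 is longest, so the finish becomes 16 days.

16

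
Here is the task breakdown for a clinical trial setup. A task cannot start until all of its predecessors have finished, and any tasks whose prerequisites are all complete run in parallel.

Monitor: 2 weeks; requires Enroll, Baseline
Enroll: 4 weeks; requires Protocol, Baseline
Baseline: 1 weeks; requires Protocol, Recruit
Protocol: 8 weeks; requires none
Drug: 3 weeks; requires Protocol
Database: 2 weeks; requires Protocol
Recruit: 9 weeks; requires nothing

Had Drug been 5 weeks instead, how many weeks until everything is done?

Baseline: Recruit→Baseline→Enroll→Monitor = 9+1+4+2 = 16 → 16 weeks.
Drug is off the critical path — its longest chain is 11 weeks, giving 5 of slack.
No other chain overtakes it, so the finish is 16 weeks.

16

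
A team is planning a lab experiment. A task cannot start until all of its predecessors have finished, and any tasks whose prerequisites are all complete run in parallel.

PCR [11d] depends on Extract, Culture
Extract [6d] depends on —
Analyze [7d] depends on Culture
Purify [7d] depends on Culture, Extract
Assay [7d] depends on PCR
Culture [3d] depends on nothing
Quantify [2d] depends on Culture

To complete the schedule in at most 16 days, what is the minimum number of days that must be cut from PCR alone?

Current finish: 24 days; target: 16.
PCR is on every critical path, so each day cut from PCR cuts the finish by one (this holds down to a finish of 14).
Need 24 − 16 = 8 days off PCR → PCR becomes 3 days, finish becomes 16.

8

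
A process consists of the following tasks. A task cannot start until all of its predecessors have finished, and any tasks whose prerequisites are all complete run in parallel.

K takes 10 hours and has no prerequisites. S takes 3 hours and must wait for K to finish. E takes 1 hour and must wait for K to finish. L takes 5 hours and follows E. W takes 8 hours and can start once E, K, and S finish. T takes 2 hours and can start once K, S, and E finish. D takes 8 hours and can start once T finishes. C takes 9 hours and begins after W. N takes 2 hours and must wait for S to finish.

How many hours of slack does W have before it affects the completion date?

0

The longest chain is K→S→W→C = 10+3+8+9 = 30; overall finish 30 hours.
Longest path through W: 30 hours (earliest finish 21, latest finish 21).
Float = 30 − 30 = 0.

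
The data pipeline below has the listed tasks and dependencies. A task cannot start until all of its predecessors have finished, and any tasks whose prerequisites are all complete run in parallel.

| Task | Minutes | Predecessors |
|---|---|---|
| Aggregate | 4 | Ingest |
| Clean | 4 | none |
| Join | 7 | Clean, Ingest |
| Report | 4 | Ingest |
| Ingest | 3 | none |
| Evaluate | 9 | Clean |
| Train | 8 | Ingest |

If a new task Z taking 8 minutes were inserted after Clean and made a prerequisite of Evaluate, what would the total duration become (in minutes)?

Originally the data pipeline takes 13 minutes.
With Z inserted, Evaluate now waits for max(Clean, Z).
New critical path: Clean→Z→Evaluate = 4+8+9 = 21 ⇒ 21 minutes.

21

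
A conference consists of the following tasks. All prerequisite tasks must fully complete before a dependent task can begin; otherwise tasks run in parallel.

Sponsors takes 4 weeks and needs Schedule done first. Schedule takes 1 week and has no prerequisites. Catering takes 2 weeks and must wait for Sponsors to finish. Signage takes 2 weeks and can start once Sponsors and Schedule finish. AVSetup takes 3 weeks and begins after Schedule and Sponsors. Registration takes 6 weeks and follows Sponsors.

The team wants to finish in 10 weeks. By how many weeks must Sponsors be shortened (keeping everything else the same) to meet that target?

1

Current finish: 11 weeks; target: 10.
Sponsors is on every critical path, so each week cut from Sponsors cuts the finish by one (this holds down to a finish of 8).
Need 11 − 10 = 1 week off Sponsors → Sponsors becomes 3 weeks, finish becomes 10.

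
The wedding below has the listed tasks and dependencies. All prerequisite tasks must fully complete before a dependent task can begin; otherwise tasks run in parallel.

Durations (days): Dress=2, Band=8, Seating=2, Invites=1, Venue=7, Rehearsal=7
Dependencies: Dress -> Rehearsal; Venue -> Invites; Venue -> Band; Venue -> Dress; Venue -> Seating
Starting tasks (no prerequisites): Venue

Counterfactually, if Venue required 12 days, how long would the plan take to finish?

21

Critical path before the change: Venue→Dress→Rehearsal = 7+2+7 = 16 giving 16 days.
Venue is on the critical path; changing it to 12 makes that path 21 days.
The critical path is still Venue→Dress→Rehearsal; finish is now 21 days.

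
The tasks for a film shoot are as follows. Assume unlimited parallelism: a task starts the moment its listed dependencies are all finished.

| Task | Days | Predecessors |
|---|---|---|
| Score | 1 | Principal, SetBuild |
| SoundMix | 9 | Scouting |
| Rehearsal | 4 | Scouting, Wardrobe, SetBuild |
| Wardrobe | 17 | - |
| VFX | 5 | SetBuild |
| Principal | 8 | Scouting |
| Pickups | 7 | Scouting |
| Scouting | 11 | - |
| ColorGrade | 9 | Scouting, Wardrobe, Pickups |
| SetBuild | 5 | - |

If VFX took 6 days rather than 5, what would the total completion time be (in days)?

Baseline: Scouting→Pickups→ColorGrade = 11+7+9 = 27 → 27 days.
VFX is off the critical path — its longest chain is 10 days, giving 17 of slack.
That remains the longest chain; total 27 days.

27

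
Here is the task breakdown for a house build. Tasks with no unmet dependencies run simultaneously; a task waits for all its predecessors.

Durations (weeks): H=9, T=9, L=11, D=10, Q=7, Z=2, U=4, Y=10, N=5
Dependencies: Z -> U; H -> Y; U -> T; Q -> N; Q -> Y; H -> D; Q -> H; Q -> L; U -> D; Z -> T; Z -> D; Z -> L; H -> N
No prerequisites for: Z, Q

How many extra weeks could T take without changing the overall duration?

11

Critical path: Q→H→D = 7+9+10 = 26, so the finish is 26 weeks.
The longest chain containing T totals 15 weeks.
Float = 26 − 15 = 11.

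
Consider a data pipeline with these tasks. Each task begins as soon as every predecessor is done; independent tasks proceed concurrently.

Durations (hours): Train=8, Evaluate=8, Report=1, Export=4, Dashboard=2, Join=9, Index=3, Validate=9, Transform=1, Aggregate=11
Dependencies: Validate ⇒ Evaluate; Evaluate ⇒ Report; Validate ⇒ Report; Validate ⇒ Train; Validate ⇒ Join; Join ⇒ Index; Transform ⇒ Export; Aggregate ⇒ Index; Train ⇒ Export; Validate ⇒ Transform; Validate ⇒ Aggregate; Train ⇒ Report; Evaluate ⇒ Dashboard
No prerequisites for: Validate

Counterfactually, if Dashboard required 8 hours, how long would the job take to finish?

25

Baseline: Validate→Aggregate→Index = 9+11+3 = 23 → 23 hours.
Dashboard is off the critical path — its longest chain is 19 hours, giving 4 of slack.
New critical path: Validate→Evaluate→Dashboard = 9+8+8 = 25 ⇒ 25 hours.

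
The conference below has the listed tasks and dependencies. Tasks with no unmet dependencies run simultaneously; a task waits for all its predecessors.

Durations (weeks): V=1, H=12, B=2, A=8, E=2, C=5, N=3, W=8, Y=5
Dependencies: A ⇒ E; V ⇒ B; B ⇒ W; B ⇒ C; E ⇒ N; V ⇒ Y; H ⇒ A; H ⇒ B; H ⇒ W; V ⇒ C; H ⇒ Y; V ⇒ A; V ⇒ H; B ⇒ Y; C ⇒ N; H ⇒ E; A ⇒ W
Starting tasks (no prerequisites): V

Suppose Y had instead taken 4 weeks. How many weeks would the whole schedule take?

29

As given, the longest chain is V→H→A→W = 1+12+8+8 = 29, so the finish is 29 weeks.
The longest path through Y is only 20 weeks, so Y has float 9.
No other chain overtakes it, so the finish is 29 weeks.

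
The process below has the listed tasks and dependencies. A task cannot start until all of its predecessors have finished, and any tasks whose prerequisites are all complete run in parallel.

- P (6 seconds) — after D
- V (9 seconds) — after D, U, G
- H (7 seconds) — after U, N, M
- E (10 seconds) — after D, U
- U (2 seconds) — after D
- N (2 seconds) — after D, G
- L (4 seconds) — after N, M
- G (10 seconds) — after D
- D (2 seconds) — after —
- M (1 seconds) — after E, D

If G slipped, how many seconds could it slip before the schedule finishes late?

D→U→E→M→H = 2+2+10+1+7 = 22 sets the makespan at 22 seconds.
The longest chain containing G totals 21 seconds.
Float = 22 − 21 = 1.

1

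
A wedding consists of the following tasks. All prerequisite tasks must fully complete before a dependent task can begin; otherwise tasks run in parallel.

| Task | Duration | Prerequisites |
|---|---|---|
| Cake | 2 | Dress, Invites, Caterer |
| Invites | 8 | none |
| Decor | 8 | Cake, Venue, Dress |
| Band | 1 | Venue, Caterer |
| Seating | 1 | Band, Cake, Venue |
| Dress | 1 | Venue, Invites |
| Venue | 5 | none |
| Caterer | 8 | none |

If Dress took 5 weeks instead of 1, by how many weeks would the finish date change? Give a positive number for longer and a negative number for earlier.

4

Baseline: Invites→Dress→Cake→Decor = 8+1+2+8 = 19 → 19 weeks.
Dress is on the critical path; changing it to 5 makes that path 23 weeks.
No other chain overtakes it, so the finish is 23 weeks.
Change in finish: 23 − 19 = +4 weeks.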